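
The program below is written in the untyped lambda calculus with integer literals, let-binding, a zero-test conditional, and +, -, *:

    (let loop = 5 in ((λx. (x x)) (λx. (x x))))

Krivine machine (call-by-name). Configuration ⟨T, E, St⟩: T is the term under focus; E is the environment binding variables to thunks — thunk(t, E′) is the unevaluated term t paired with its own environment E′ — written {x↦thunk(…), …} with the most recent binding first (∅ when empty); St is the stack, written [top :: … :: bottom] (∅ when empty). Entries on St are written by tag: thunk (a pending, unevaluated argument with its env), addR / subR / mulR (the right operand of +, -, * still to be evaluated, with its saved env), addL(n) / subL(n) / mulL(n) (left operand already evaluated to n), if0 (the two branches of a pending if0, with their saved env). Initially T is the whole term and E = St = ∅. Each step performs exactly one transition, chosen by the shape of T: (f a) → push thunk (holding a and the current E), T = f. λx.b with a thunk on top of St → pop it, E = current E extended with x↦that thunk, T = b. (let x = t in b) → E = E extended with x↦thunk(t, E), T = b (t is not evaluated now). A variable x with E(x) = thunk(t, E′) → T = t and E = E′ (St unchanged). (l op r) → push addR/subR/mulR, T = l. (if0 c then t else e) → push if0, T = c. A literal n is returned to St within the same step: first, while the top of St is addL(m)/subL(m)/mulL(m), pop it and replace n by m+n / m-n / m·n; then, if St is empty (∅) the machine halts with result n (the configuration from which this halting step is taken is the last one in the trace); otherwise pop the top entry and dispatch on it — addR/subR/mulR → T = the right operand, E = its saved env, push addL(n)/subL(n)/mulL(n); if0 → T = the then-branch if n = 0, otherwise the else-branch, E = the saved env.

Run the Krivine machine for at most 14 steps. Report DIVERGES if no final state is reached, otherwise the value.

step 0: <T=(let loop = 5 in ((λx. (x x)) (λx. (x x)))), E=∅, St=∅>
step 1: <T=((λx. (x x)) (λx. (x x))), E={loop↦thunk(5, ∅)}, St=∅>
step 2: <T=(λx. (x x)), E={loop↦thunk(5, ∅)}, St=[thunk]>
step 3: <T=(x x), E={x↦thunk((λx. (x x)), {loop↦thunk(5, ∅)}), loop↦thunk(5, ∅)}, St=∅>
step 4: <T=x, E={x↦thunk((λx. (x x)), {loop↦thunk(5, ∅)}), loop↦thunk(5, ∅)}, St=[thunk]>
step 5: <T=(λx. (x x)), E={loop↦thunk(5, ∅)}, St=[thunk]>
step 6: <T=(x x), E={x↦thunk(x, {x↦thunk((λx. (x x)), {loop↦thunk(5, ∅)}), loop↦thunk(5, ∅)}), loop↦thunk(5, ∅)}, St=∅>
step 7: <T=x, E={x↦thunk(x, {x↦thunk((λx. (x x)), {loop↦thunk(5, ∅)}), loop↦thunk(5, ∅)}), loop↦thunk(5, ∅)}, St=[thunk]>
step 8: <T=x, E={x↦thunk((λx. (x x)), {loop↦thunk(5, ∅)}), loop↦thunk(5, ∅)}, St=[thunk]>
step 9: <T=(λx. (x x)), E={loop↦thunk(5, ∅)}, St=[thunk]>
step 10: <T=(x x), E={x↦thunk(x, {x↦thunk(x, {x↦thunk((λx. (x x)), {loop↦thunk(5, ∅)}), loop↦thunk(5, ∅)}), loop↦thunk(5, ∅)}), loop↦thunk(5, ∅)}, St=∅>
step 11: <T=x, E={x↦thunk(x, {x↦thunk(x, {x↦thunk((λx. (x x)), {loop↦thunk(5, ∅)}), loop↦thunk(5, ∅)}), loop↦thunk(5, ∅)}), loop↦thunk(5, ∅)}, St=[thunk]>
step 12: <T=x, E={x↦thunk(x, {x↦thunk((λx. (x x)), {loop↦thunk(5, ∅)}), loop↦thunk(5, ∅)}), loop↦thunk(5, ∅)}, St=[thunk]>
step 13: <T=x, E={x↦thunk((λx. (x x)), {loop↦thunk(5, ∅)}), loop↦thunk(5, ∅)}, St=[thunk]>
step 14: <T=(λx. (x x)), E={loop↦thunk(5, ∅)}, St=[thunk]>
→ 14 transitions taken and the configuration is still not final: no result within 14 steps

Answer: DIVERGES (no final state within 14 steps)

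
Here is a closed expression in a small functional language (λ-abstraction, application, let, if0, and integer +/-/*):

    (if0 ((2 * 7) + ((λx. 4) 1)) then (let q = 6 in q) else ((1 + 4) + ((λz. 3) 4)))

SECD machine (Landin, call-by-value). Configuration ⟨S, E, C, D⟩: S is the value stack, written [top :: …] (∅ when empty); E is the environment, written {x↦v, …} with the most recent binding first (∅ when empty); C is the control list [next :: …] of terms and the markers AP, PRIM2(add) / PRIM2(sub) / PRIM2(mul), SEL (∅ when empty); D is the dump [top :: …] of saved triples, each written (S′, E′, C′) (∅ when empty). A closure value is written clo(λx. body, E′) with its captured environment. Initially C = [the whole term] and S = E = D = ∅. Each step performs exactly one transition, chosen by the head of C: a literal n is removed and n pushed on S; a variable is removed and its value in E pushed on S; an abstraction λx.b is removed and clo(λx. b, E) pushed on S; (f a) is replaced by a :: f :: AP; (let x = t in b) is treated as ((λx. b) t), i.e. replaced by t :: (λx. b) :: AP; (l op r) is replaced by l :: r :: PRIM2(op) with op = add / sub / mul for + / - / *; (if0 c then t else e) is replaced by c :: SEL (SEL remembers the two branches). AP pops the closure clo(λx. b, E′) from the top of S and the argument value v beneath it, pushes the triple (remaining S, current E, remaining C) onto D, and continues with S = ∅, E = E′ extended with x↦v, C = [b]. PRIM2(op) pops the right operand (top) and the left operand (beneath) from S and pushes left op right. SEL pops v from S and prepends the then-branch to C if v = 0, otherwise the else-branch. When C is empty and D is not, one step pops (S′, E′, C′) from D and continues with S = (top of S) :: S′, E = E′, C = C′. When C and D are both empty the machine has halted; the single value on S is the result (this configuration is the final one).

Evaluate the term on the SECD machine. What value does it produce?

Answer: 8

Execution trace:
[0] [S=∅ | E=∅ | C=[(if0 ((2 * 7) + ((λx. 4) 1)) then (let q = 6 in q) else ((1 + 4) + ((λz. 3) 4)))] | D=∅]
[1] [S=∅ | E=∅ | C=[((2 * 7) + ((λx. 4) 1)) :: SEL] | D=∅]
[2] [S=∅ | E=∅ | C=[(2 * 7) :: ((λx. 4) 1) :: PRIM2(add) :: SEL] | D=∅]
[3] [S=∅ | E=∅ | C=[2 :: 7 :: PRIM2(mul) :: ((λx. 4) 1) :: PRIM2(add) :: SEL] | D=∅]
[4] [S=[2] | E=∅ | C=[7 :: PRIM2(mul) :: ((λx. 4) 1) :: PRIM2(add) :: SEL] | D=∅]
[5] [S=[7 :: 2] | E=∅ | C=[PRIM2(mul) :: ((λx. 4) 1) :: PRIM2(add) :: SEL] | D=∅]
[6] [S=[14] | E=∅ | C=[((λx. 4) 1) :: PRIM2(add) :: SEL] | D=∅]
[7] [S=[14] | E=∅ | C=[1 :: (λx. 4) :: AP :: PRIM2(add) :: SEL] | D=∅]
[8] [S=[1 :: 14] | E=∅ | C=[(λx. 4) :: AP :: PRIM2(add) :: SEL] | D=∅]
[9] [S=[clo(λx. 4, ∅) :: 1 :: 14] | E=∅ | C=[AP :: PRIM2(add) :: SEL] | D=∅]
[10] [S=∅ | E={x↦1} | C=[4] | D=[([14], ∅, [PRIM2(add) :: SEL])]]
[11] [S=[4] | E={x↦1} | C=∅ | D=[([14], ∅, [PRIM2(add) :: SEL])]]
[12] [S=[4 :: 14] | E=∅ | C=[PRIM2(add) :: SEL] | D=∅]
[13] [S=[18] | E=∅ | C=[SEL] | D=∅]
[14] [S=∅ | E=∅ | C=[((1 + 4) + ((λz. 3) 4))] | D=∅]
[15] [S=∅ | E=∅ | C=[(1 + 4) :: ((λz. 3) 4) :: PRIM2(add)] | D=∅]
[16] [S=∅ | E=∅ | C=[1 :: 4 :: PRIM2(add) :: ((λz. 3) 4) :: PRIM2(add)] | D=∅]
[17] [S=[1] | E=∅ | C=[4 :: PRIM2(add) :: ((λz. 3) 4) :: PRIM2(add)] | D=∅]
[18] [S=[4 :: 1] | E=∅ | C=[PRIM2(add) :: ((λz. 3) 4) :: PRIM2(add)] | D=∅]
[19] [S=[5] | E=∅ | C=[((λz. 3) 4) :: PRIM2(add)] | D=∅]
[20] [S=[5] | E=∅ | C=[4 :: (λz. 3) :: AP :: PRIM2(add)] | D=∅]
[21] [S=[4 :: 5] | E=∅ | C=[(λz. 3) :: AP :: PRIM2(add)] | D=∅]
[22] [S=[clo(λz. 3, ∅) :: 4 :: 5] | E=∅ | C=[AP :: PRIM2(add)] | D=∅]
[23] [S=∅ | E={z↦4} | C=[3] | D=[([5], ∅, [PRIM2(add)])]]
[24] [S=[3] | E={z↦4} | C=∅ | D=[([5], ∅, [PRIM2(add)])]]
[25] [S=[3 :: 5] | E=∅ | C=[PRIM2(add)] | D=∅]
[26] [S=[8] | E=∅ | C=∅ | D=∅]
→ final value 8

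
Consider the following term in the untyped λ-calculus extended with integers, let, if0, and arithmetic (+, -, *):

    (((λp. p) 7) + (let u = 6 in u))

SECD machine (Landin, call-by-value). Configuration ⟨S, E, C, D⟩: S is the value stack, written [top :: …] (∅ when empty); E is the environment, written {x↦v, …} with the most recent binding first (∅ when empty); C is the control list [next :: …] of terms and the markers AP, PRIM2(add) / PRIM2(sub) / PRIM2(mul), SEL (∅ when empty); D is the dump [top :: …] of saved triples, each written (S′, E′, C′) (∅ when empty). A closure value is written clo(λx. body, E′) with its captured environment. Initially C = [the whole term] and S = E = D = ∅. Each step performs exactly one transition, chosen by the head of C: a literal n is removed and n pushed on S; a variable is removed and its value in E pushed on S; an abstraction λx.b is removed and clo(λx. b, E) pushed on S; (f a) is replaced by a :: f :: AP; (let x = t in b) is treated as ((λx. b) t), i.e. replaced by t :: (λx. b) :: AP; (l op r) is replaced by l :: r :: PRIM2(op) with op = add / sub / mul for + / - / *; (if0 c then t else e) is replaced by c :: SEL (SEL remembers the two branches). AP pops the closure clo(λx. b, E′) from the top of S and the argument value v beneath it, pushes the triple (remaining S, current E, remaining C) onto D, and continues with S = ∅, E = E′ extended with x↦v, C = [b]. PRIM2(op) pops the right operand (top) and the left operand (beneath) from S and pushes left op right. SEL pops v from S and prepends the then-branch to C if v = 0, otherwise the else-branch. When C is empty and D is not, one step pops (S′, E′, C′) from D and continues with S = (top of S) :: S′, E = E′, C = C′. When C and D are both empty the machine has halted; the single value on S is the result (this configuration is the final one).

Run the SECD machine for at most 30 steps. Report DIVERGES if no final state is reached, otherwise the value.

Answer: 13

Derivation:
0. [S=∅ | E=∅ | C=[(((λp. p) 7) + (let u = 6 in u))] | D=∅]
1. [S=∅ | E=∅ | C=[((λp. p) 7) :: (let u = 6 in u) :: PRIM2(add)] | D=∅]
2. [S=∅ | E=∅ | C=[7 :: (λp. p) :: AP :: (let u = 6 in u) :: PRIM2(add)] | D=∅]
3. [S=[7] | E=∅ | C=[(λp. p) :: AP :: (let u = 6 in u) :: PRIM2(add)] | D=∅]
4. [S=[clo(λp. p, ∅) :: 7] | E=∅ | C=[AP :: (let u = 6 in u) :: PRIM2(add)] | D=∅]
5. [S=∅ | E={p↦7} | C=[p] | D=[(∅, ∅, [(let u = 6 in u) :: PRIM2(add)])]]
6. [S=[7] | E={p↦7} | C=∅ | D=[(∅, ∅, [(let u = 6 in u) :: PRIM2(add)])]]
7. [S=[7] | E=∅ | C=[(let u = 6 in u) :: PRIM2(add)] | D=∅]
8. [S=[7] | E=∅ | C=[6 :: (λu. u) :: AP :: PRIM2(add)] | D=∅]
9. [S=[6 :: 7] | E=∅ | C=[(λu. u) :: AP :: PRIM2(add)] | D=∅]
10. [S=[clo(λu. u, ∅) :: 6 :: 7] | E=∅ | C=[AP :: PRIM2(add)] | D=∅]
11. [S=∅ | E={u↦6} | C=[u] | D=[([7], ∅, [PRIM2(add)])]]
12. [S=[6] | E={u↦6} | C=∅ | D=[([7], ∅, [PRIM2(add)])]]
13. [S=[6 :: 7] | E=∅ | C=[PRIM2(add)] | D=∅]
14. [S=[13] | E=∅ | C=∅ | D=∅]
→ final value 13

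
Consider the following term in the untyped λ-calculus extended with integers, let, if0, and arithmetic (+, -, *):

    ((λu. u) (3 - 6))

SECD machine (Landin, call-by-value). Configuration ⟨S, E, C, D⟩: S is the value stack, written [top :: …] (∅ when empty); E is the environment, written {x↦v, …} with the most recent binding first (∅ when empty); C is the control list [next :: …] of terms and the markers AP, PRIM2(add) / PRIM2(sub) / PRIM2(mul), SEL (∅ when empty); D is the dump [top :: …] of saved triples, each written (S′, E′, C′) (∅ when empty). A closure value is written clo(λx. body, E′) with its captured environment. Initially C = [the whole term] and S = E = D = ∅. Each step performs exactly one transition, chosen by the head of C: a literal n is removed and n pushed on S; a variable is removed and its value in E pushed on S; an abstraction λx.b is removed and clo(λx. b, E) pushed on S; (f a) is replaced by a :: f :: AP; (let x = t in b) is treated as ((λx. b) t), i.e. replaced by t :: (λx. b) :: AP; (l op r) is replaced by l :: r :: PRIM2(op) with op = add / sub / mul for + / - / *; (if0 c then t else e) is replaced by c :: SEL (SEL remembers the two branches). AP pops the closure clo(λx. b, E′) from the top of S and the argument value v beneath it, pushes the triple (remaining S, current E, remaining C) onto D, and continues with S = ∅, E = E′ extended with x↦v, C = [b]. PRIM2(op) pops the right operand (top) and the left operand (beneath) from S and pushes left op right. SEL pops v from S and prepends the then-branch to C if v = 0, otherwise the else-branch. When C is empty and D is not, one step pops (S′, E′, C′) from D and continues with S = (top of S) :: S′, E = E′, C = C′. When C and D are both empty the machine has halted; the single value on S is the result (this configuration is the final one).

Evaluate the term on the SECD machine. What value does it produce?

[0] <S=∅, E=∅, C=[((λu. u) (3 - 6))], D=∅>
[1] <S=∅, E=∅, C=[(3 - 6) :: (λu. u) :: AP], D=∅>
[2] <S=∅, E=∅, C=[3 :: 6 :: PRIM2(sub) :: (λu. u) :: AP], D=∅>
[3] <S=[3], E=∅, C=[6 :: PRIM2(sub) :: (λu. u) :: AP], D=∅>
[4] <S=[6 :: 3], E=∅, C=[PRIM2(sub) :: (λu. u) :: AP], D=∅>
[5] <S=[-3], E=∅, C=[(λu. u) :: AP], D=∅>
[6] <S=[clo(λu. u, ∅) :: -3], E=∅, C=[AP], D=∅>
[7] <S=∅, E={u↦-3}, C=[u], D=[(∅, ∅, ∅)]>
[8] <S=[-3], E={u↦-3}, C=∅, D=[(∅, ∅, ∅)]>
[9] <S=[-3], E=∅, C=∅, D=∅>
→ final value -3

Answer: -3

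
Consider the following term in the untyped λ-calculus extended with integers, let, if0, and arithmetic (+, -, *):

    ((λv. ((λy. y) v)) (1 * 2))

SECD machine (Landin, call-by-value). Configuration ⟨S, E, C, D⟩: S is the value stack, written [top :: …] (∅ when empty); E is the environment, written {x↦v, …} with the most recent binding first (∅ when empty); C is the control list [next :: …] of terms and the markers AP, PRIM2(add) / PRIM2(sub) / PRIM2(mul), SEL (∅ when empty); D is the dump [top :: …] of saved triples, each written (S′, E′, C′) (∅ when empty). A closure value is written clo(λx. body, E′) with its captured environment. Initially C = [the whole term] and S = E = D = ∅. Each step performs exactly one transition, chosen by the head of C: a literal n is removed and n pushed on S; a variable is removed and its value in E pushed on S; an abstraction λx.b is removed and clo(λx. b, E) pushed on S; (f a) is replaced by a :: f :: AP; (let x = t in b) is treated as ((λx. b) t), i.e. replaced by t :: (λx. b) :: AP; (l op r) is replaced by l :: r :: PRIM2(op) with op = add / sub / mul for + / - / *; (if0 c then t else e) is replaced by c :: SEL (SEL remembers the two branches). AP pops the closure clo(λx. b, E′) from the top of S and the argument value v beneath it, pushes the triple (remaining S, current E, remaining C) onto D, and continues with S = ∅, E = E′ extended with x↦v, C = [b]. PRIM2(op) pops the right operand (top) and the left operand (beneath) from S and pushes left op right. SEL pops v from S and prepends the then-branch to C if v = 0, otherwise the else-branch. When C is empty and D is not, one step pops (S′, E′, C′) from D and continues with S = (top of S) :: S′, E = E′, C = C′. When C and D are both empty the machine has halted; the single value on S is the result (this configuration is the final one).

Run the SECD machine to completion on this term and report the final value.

Answer: 2

Machine steps:
0. ⟨S=∅; E=∅; C=[((λv. ((λy. y) v)) (1 * 2))]; D=∅⟩
1. ⟨S=∅; E=∅; C=[(1 * 2) :: (λv. ((λy. y) v)) :: AP]; D=∅⟩
2. ⟨S=∅; E=∅; C=[1 :: 2 :: PRIM2(mul) :: (λv. ((λy. y) v)) :: AP]; D=∅⟩
3. ⟨S=[1]; E=∅; C=[2 :: PRIM2(mul) :: (λv. ((λy. y) v)) :: AP]; D=∅⟩
4. ⟨S=[2 :: 1]; E=∅; C=[PRIM2(mul) :: (λv. ((λy. y) v)) :: AP]; D=∅⟩
5. ⟨S=[2]; E=∅; C=[(λv. ((λy. y) v)) :: AP]; D=∅⟩
6. ⟨S=[clo(λv. ((λy. y) v), ∅) :: 2]; E=∅; C=[AP]; D=∅⟩
7. ⟨S=∅; E={v↦2}; C=[((λy. y) v)]; D=[(∅, ∅, ∅)]⟩
8. ⟨S=∅; E={v↦2}; C=[v :: (λy. y) :: AP]; D=[(∅, ∅, ∅)]⟩
9. ⟨S=[2]; E={v↦2}; C=[(λy. y) :: AP]; D=[(∅, ∅, ∅)]⟩
10. ⟨S=[clo(λy. y, {v↦2}) :: 2]; E={v↦2}; C=[AP]; D=[(∅, ∅, ∅)]⟩
11. ⟨S=∅; E={y↦2, v↦2}; C=[y]; D=[(∅, {v↦2}, ∅) :: (∅, ∅, ∅)]⟩
12. ⟨S=[2]; E={y↦2, v↦2}; C=∅; D=[(∅, {v↦2}, ∅) :: (∅, ∅, ∅)]⟩
13. ⟨S=[2]; E={v↦2}; C=∅; D=[(∅, ∅, ∅)]⟩
14. ⟨S=[2]; E=∅; C=∅; D=∅⟩
→ final value 2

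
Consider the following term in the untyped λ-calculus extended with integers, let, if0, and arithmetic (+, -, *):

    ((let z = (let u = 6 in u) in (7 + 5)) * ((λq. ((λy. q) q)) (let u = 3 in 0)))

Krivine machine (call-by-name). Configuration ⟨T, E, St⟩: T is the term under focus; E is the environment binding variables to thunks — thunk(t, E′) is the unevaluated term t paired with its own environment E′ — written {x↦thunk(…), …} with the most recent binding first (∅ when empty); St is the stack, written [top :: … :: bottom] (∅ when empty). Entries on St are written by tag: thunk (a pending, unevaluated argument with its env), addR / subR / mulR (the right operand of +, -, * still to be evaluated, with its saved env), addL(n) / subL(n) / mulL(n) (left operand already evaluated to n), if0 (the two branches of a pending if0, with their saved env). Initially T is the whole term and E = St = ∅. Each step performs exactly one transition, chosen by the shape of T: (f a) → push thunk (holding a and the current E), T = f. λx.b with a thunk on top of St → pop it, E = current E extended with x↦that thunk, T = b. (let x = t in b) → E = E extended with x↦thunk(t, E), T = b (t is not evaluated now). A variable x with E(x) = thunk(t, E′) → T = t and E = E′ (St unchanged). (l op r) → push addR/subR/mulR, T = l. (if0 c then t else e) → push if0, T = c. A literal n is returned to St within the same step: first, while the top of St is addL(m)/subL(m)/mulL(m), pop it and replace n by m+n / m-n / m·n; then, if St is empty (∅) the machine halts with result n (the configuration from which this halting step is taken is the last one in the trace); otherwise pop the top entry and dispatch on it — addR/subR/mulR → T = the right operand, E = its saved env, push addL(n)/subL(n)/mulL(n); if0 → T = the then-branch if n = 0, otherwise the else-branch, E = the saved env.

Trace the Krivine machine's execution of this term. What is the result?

Answer: 0

Derivation:
0. <T=((let z = (let u = 6 in u) in (7 + 5)) * ((λq. ((λy. q) q)) (let u = 3 in 0))), E=∅, St=∅>
1. <T=(let z = (let u = 6 in u) in (7 + 5)), E=∅, St=[mulR]>
2. <T=(7 + 5), E={z↦thunk((let u = 6 in u), ∅)}, St=[mulR]>
3. <T=7, E={z↦thunk((let u = 6 in u), ∅)}, St=[addR :: mulR]>
4. <T=5, E={z↦thunk((let u = 6 in u), ∅)}, St=[addL(7) :: mulR]>
5. <T=((λq. ((λy. q) q)) (let u = 3 in 0)), E=∅, St=[mulL(12)]>
6. <T=(λq. ((λy. q) q)), E=∅, St=[thunk :: mulL(12)]>
7. <T=((λy. q) q), E={q↦thunk((let u = 3 in 0), ∅)}, St=[mulL(12)]>
8. <T=(λy. q), E={q↦thunk((let u = 3 in 0), ∅)}, St=[thunk :: mulL(12)]>
9. <T=q, E={y↦thunk(q, {q↦thunk((let u = 3 in 0), ∅)}), q↦thunk((let u = 3 in 0), ∅)}, St=[mulL(12)]>
10. <T=(let u = 3 in 0), E=∅, St=[mulL(12)]>
11. <T=0, E={u↦thunk(3, ∅)}, St=[mulL(12)]>
→ final value 0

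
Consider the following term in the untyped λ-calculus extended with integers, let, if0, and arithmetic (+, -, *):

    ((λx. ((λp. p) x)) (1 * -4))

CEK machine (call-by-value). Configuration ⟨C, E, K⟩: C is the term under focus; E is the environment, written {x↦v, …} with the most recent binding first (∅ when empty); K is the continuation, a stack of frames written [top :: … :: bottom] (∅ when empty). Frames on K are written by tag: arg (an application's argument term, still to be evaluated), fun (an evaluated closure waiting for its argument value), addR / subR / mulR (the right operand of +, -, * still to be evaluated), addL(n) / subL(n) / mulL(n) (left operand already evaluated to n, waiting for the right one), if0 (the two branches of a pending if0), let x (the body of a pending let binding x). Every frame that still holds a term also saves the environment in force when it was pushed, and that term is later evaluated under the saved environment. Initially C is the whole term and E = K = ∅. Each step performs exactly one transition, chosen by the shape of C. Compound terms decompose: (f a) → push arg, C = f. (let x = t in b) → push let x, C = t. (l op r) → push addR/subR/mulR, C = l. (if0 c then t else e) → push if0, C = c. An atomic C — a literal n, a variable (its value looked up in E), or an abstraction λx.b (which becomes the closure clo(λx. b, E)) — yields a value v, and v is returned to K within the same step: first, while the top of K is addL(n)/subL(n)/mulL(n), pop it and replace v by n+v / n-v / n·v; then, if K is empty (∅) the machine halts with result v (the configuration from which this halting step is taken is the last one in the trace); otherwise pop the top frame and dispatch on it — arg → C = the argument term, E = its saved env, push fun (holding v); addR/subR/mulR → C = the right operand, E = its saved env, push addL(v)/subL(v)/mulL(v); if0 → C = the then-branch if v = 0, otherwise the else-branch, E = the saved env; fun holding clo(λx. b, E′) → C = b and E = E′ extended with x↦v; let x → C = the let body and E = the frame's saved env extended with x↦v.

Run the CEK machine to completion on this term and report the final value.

[0] [C=((λx. ((λp. p) x)) (1 * -4)) | E=∅ | K=∅]
[1] [C=(λx. ((λp. p) x)) | E=∅ | K=[arg]]
[2] [C=(1 * -4) | E=∅ | K=[fun]]
[3] [C=1 | E=∅ | K=[mulR :: fun]]
[4] [C=-4 | E=∅ | K=[mulL(1) :: fun]]
[5] [C=((λp. p) x) | E={x↦-4} | K=∅]
[6] [C=(λp. p) | E={x↦-4} | K=[arg]]
[7] [C=x | E={x↦-4} | K=[fun]]
[8] [C=p | E={p↦-4, x↦-4} | K=∅]
→ final value -4

Answer: -4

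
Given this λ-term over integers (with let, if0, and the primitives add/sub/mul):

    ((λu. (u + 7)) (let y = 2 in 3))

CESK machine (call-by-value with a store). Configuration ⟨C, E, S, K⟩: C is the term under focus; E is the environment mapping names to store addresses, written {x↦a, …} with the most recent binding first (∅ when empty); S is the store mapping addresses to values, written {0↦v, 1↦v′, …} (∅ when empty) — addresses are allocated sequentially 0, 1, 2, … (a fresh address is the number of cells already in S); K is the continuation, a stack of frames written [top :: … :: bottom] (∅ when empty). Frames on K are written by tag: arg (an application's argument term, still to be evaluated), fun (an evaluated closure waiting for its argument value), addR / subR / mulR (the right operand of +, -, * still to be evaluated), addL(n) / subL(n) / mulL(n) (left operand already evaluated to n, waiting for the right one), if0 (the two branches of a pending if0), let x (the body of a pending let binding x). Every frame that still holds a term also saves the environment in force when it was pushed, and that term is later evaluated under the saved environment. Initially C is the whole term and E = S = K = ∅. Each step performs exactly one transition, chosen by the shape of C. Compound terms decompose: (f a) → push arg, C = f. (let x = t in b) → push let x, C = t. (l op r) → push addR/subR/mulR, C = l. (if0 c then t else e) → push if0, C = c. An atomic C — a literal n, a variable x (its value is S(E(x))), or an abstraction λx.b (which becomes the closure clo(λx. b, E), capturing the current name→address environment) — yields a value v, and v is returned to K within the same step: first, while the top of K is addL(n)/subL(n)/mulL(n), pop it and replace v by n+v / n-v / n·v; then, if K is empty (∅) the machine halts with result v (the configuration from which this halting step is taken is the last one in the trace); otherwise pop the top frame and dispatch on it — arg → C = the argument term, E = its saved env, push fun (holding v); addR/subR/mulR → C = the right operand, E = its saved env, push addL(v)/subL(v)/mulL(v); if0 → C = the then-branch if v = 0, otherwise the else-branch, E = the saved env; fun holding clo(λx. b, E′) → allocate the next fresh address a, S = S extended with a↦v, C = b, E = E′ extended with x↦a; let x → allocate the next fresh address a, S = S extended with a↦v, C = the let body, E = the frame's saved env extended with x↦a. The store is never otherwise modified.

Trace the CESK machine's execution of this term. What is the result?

0. ⟨C=((λu. (u + 7)) (let y = 2 in 3)); E=∅; S=∅; K=∅⟩
1. ⟨C=(λu. (u + 7)); E=∅; S=∅; K=[arg]⟩
2. ⟨C=(let y = 2 in 3); E=∅; S=∅; K=[fun]⟩
3. ⟨C=2; E=∅; S=∅; K=[let y :: fun]⟩
4. ⟨C=3; E={y↦0}; S={0↦2}; K=[fun]⟩
5. ⟨C=(u + 7); E={u↦1}; S={0↦2, 1↦3}; K=∅⟩
6. ⟨C=u; E={u↦1}; S={0↦2, 1↦3}; K=[addR]⟩
7. ⟨C=7; E={u↦1}; S={0↦2, 1↦3}; K=[addL(3)]⟩
→ final value 10

Answer: 10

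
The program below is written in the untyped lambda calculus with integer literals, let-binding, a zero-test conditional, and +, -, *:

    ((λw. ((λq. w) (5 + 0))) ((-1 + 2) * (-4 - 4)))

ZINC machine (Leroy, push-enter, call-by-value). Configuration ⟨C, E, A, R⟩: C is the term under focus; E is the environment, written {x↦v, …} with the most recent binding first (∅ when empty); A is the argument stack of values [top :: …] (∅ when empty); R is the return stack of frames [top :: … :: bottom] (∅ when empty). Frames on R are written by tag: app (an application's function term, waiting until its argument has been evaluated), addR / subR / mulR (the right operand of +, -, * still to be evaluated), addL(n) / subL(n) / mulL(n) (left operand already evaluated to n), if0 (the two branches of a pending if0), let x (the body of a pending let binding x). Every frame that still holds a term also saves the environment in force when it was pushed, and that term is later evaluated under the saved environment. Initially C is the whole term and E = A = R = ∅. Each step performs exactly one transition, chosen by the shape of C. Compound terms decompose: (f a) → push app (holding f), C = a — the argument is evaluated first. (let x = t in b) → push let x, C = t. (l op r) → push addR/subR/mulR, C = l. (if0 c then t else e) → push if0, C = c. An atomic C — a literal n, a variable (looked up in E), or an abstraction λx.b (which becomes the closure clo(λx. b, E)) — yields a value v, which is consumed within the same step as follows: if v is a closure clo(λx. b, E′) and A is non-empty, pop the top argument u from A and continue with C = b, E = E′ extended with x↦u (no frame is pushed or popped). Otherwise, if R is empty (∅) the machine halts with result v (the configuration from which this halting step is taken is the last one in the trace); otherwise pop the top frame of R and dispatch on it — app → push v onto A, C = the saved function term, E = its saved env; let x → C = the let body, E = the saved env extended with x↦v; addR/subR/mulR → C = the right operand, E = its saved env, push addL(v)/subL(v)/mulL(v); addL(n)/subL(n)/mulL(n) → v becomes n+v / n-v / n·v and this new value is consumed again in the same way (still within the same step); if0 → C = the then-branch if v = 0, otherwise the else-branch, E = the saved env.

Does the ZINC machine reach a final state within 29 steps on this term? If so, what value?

Answer: -8

Machine steps:
step 0: <C=((λw. ((λq. w) (5 + 0))) ((-1 + 2) * (-4 - 4))), E=∅, A=∅, R=∅>
step 1: <C=((-1 + 2) * (-4 - 4)), E=∅, A=∅, R=[app]>
step 2: <C=(-1 + 2), E=∅, A=∅, R=[mulR :: app]>
step 3: <C=-1, E=∅, A=∅, R=[addR :: mulR :: app]>
step 4: <C=2, E=∅, A=∅, R=[addL(-1) :: mulR :: app]>
step 5: <C=(-4 - 4), E=∅, A=∅, R=[mulL(1) :: app]>
step 6: <C=-4, E=∅, A=∅, R=[subR :: mulL(1) :: app]>
step 7: <C=4, E=∅, A=∅, R=[subL(-4) :: mulL(1) :: app]>
step 8: <C=(λw. ((λq. w) (5 + 0))), E=∅, A=[-8], R=∅>
step 9: <C=((λq. w) (5 + 0)), E={w↦-8}, A=∅, R=∅>
step 10: <C=(5 + 0), E={w↦-8}, A=∅, R=[app]>
step 11: <C=5, E={w↦-8}, A=∅, R=[addR :: app]>
step 12: <C=0, E={w↦-8}, A=∅, R=[addL(5) :: app]>
step 13: <C=(λq. w), E={w↦-8}, A=[5], R=∅>
step 14: <C=w, E={q↦5, w↦-8}, A=∅, R=∅>
→ final value -8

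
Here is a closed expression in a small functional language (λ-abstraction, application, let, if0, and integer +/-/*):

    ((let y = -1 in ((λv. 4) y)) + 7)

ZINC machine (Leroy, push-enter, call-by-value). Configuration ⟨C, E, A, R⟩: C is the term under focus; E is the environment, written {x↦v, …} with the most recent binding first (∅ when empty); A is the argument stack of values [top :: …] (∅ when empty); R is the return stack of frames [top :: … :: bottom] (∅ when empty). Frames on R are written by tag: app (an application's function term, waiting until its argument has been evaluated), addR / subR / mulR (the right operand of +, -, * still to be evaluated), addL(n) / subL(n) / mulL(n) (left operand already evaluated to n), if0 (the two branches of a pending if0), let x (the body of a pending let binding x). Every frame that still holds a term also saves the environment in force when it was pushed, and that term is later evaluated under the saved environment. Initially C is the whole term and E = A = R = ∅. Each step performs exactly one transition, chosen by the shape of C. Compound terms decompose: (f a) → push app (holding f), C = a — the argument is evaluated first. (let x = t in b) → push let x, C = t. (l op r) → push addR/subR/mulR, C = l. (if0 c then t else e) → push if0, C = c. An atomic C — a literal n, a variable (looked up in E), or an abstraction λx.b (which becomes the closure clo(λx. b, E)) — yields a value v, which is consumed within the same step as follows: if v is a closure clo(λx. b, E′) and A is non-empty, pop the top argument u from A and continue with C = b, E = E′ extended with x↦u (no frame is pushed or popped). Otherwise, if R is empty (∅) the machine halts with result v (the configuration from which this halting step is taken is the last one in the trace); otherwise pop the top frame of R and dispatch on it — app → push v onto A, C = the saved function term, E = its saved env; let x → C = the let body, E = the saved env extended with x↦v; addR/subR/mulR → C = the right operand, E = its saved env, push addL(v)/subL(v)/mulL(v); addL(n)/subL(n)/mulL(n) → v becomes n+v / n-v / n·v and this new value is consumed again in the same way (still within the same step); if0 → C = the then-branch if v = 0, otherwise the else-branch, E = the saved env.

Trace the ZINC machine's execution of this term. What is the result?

Answer: 11

Derivation:
[0] <C=((let y = -1 in ((λv. 4) y)) + 7), E=∅, A=∅, R=∅>
[1] <C=(let y = -1 in ((λv. 4) y)), E=∅, A=∅, R=[addR]>
[2] <C=-1, E=∅, A=∅, R=[let y :: addR]>
[3] <C=((λv. 4) y), E={y↦-1}, A=∅, R=[addR]>
[4] <C=y, E={y↦-1}, A=∅, R=[app :: addR]>
[5] <C=(λv. 4), E={y↦-1}, A=[-1], R=[addR]>
[6] <C=4, E={v↦-1, y↦-1}, A=∅, R=[addR]>
[7] <C=7, E=∅, A=∅, R=[addL(4)]>
→ final value 11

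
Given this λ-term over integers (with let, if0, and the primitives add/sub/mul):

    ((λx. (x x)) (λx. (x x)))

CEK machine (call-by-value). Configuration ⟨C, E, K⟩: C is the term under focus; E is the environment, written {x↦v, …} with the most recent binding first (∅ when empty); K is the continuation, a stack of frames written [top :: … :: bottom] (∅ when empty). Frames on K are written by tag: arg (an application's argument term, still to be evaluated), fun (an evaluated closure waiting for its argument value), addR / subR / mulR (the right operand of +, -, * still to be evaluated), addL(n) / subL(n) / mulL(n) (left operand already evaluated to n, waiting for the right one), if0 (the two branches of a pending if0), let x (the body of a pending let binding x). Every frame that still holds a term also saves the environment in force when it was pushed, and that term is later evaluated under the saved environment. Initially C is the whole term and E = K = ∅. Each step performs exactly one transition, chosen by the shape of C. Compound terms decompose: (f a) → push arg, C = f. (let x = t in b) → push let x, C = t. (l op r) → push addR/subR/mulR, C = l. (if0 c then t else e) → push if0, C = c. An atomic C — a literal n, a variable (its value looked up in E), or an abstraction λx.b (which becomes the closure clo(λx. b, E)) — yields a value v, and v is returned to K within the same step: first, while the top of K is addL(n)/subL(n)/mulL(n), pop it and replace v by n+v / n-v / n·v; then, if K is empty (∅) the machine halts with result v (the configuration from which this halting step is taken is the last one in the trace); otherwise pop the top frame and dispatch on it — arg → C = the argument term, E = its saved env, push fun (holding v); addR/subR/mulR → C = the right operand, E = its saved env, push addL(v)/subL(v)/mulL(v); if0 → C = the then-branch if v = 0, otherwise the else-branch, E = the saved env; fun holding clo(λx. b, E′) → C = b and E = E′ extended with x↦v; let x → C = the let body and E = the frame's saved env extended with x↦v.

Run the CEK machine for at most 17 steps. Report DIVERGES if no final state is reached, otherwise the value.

Answer: DIVERGES (no final state within 17 steps)

Derivation:
t=0: <C=((λx. (x x)) (λx. (x x))), E=∅, K=∅>
t=1: <C=(λx. (x x)), E=∅, K=[arg]>
t=2: <C=(λx. (x x)), E=∅, K=[fun]>
t=3: <C=(x x), E={x↦clo(λx. (x x), ∅)}, K=∅>
t=4: <C=x, E={x↦clo(λx. (x x), ∅)}, K=[arg]>
t=5: <C=x, E={x↦clo(λx. (x x), ∅)}, K=[fun]>
… configuration repeats with period 3 (steps 3–5 recur indefinitely) …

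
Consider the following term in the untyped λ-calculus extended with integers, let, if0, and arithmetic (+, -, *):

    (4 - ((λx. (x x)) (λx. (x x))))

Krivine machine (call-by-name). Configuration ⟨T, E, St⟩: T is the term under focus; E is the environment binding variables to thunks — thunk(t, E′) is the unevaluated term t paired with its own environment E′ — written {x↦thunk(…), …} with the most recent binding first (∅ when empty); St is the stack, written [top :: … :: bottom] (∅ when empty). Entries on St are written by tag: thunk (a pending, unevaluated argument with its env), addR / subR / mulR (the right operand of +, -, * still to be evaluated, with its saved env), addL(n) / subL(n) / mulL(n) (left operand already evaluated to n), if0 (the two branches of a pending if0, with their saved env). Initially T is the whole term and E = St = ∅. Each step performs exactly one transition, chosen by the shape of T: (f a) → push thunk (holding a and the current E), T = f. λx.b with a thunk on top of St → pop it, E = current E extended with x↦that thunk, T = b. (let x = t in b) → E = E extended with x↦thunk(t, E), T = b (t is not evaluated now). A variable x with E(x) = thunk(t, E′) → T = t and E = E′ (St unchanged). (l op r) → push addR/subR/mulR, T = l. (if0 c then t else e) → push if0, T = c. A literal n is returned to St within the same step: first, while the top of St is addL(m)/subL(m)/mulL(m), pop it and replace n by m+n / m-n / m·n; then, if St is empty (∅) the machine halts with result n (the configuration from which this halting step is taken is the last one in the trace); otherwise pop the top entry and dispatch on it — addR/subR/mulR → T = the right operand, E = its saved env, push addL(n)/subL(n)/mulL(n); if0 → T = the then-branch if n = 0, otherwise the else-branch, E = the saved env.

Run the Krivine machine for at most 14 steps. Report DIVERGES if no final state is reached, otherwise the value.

Answer: DIVERGES (no final state within 14 steps)

Machine steps:
t=0: <T=(4 - ((λx. (x x)) (λx. (x x)))), E=∅, St=∅>
t=1: <T=4, E=∅, St=[subR]>
t=2: <T=((λx. (x x)) (λx. (x x))), E=∅, St=[subL(4)]>
t=3: <T=(λx. (x x)), E=∅, St=[thunk :: subL(4)]>
t=4: <T=(x x), E={x↦thunk((λx. (x x)), ∅)}, St=[subL(4)]>
t=5: <T=x, E={x↦thunk((λx. (x x)), ∅)}, St=[thunk :: subL(4)]>
t=6: <T=(λx. (x x)), E=∅, St=[thunk :: subL(4)]>
t=7: <T=(x x), E={x↦thunk(x, {x↦thunk((λx. (x x)), ∅)})}, St=[subL(4)]>
t=8: <T=x, E={x↦thunk(x, {x↦thunk((λx. (x x)), ∅)})}, St=[thunk :: subL(4)]>
t=9: <T=x, E={x↦thunk((λx. (x x)), ∅)}, St=[thunk :: subL(4)]>
t=10: <T=(λx. (x x)), E=∅, St=[thunk :: subL(4)]>
t=11: <T=(x x), E={x↦thunk(x, {x↦thunk(x, {x↦thunk((λx. (x x)), ∅)})})}, St=[subL(4)]>
t=12: <T=x, E={x↦thunk(x, {x↦thunk(x, {x↦thunk((λx. (x x)), ∅)})})}, St=[thunk :: subL(4)]>
t=13: <T=x, E={x↦thunk(x, {x↦thunk((λx. (x x)), ∅)})}, St=[thunk :: subL(4)]>
t=14: <T=x, E={x↦thunk((λx. (x x)), ∅)}, St=[thunk :: subL(4)]>
→ 14 transitions taken and the configuration is still not final: no result within 14 steps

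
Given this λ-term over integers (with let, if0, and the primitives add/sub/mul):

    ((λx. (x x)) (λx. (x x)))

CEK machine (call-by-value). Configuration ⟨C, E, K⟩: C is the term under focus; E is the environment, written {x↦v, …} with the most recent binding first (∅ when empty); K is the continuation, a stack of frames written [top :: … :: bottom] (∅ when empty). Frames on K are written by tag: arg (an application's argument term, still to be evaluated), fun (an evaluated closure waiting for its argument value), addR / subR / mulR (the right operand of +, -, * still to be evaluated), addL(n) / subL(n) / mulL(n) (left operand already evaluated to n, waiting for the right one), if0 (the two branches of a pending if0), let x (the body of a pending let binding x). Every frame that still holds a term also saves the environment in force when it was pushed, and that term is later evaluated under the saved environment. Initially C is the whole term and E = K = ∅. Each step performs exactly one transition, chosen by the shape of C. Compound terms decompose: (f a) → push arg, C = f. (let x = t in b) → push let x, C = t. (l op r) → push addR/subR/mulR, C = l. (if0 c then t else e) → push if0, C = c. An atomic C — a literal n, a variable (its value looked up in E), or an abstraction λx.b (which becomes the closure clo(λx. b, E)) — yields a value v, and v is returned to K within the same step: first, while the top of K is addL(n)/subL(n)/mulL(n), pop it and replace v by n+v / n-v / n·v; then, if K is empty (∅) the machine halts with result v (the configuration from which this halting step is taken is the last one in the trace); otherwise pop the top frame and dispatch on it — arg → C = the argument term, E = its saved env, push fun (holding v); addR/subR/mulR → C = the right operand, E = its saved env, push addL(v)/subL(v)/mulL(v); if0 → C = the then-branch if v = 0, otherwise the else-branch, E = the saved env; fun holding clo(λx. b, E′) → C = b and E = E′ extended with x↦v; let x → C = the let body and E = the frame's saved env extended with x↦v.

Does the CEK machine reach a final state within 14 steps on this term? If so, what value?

t=0: [C=((λx. (x x)) (λx. (x x))) | E=∅ | K=∅]
t=1: [C=(λx. (x x)) | E=∅ | K=[arg]]
t=2: [C=(λx. (x x)) | E=∅ | K=[fun]]
t=3: [C=(x x) | E={x↦clo(λx. (x x), ∅)} | K=∅]
t=4: [C=x | E={x↦clo(λx. (x x), ∅)} | K=[arg]]
t=5: [C=x | E={x↦clo(λx. (x x), ∅)} | K=[fun]]
… configuration repeats with period 3 (steps 3–5 recur indefinitely) …

Answer: DIVERGES (no final state within 14 steps)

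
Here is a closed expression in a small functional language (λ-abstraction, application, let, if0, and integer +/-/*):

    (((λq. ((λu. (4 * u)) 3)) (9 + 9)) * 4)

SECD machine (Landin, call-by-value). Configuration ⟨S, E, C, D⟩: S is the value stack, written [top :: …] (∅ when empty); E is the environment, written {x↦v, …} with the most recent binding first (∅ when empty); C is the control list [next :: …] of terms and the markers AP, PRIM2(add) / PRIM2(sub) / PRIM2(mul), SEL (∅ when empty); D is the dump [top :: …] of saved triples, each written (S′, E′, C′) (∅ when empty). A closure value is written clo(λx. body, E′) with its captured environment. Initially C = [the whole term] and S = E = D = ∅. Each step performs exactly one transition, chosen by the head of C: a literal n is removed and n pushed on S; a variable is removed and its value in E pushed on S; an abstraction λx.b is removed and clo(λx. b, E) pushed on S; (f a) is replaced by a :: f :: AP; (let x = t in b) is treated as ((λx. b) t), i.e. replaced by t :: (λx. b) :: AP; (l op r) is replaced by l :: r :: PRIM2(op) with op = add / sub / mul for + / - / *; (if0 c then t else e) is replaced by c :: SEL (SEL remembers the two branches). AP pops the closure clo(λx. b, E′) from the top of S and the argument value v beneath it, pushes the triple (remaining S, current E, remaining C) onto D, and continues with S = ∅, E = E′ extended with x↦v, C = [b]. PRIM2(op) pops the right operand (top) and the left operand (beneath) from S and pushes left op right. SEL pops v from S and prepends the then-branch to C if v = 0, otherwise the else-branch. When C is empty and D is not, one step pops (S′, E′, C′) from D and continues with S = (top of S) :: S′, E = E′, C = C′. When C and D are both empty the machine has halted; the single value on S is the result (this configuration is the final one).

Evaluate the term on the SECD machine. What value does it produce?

Answer: 48

Machine steps:
t=0: ⟨S=∅; E=∅; C=[(((λq. ((λu. (4 * u)) 3)) (9 + 9)) * 4)]; D=∅⟩
t=1: ⟨S=∅; E=∅; C=[((λq. ((λu. (4 * u)) 3)) (9 + 9)) :: 4 :: PRIM2(mul)]; D=∅⟩
t=2: ⟨S=∅; E=∅; C=[(9 + 9) :: (λq. ((λu. (4 * u)) 3)) :: AP :: 4 :: PRIM2(mul)]; D=∅⟩
t=3: ⟨S=∅; E=∅; C=[9 :: 9 :: PRIM2(add) :: (λq. ((λu. (4 * u)) 3)) :: AP :: 4 :: PRIM2(mul)]; D=∅⟩
t=4: ⟨S=[9]; E=∅; C=[9 :: PRIM2(add) :: (λq. ((λu. (4 * u)) 3)) :: AP :: 4 :: PRIM2(mul)]; D=∅⟩
t=5: ⟨S=[9 :: 9]; E=∅; C=[PRIM2(add) :: (λq. ((λu. (4 * u)) 3)) :: AP :: 4 :: PRIM2(mul)]; D=∅⟩
t=6: ⟨S=[18]; E=∅; C=[(λq. ((λu. (4 * u)) 3)) :: AP :: 4 :: PRIM2(mul)]; D=∅⟩
t=7: ⟨S=[clo(λq. ((λu. (4 * u)) 3), ∅) :: 18]; E=∅; C=[AP :: 4 :: PRIM2(mul)]; D=∅⟩
t=8: ⟨S=∅; E={q↦18}; C=[((λu. (4 * u)) 3)]; D=[(∅, ∅, [4 :: PRIM2(mul)])]⟩
t=9: ⟨S=∅; E={q↦18}; C=[3 :: (λu. (4 * u)) :: AP]; D=[(∅, ∅, [4 :: PRIM2(mul)])]⟩
t=10: ⟨S=[3]; E={q↦18}; C=[(λu. (4 * u)) :: AP]; D=[(∅, ∅, [4 :: PRIM2(mul)])]⟩
t=11: ⟨S=[clo(λu. (4 * u), {q↦18}) :: 3]; E={q↦18}; C=[AP]; D=[(∅, ∅, [4 :: PRIM2(mul)])]⟩
t=12: ⟨S=∅; E={u↦3, q↦18}; C=[(4 * u)]; D=[(∅, {q↦18}, ∅) :: (∅, ∅, [4 :: PRIM2(mul)])]⟩
t=13: ⟨S=∅; E={u↦3, q↦18}; C=[4 :: u :: PRIM2(mul)]; D=[(∅, {q↦18}, ∅) :: (∅, ∅, [4 :: PRIM2(mul)])]⟩
t=14: ⟨S=[4]; E={u↦3, q↦18}; C=[u :: PRIM2(mul)]; D=[(∅, {q↦18}, ∅) :: (∅, ∅, [4 :: PRIM2(mul)])]⟩
t=15: ⟨S=[3 :: 4]; E={u↦3, q↦18}; C=[PRIM2(mul)]; D=[(∅, {q↦18}, ∅) :: (∅, ∅, [4 :: PRIM2(mul)])]⟩
t=16: ⟨S=[12]; E={u↦3, q↦18}; C=∅; D=[(∅, {q↦18}, ∅) :: (∅, ∅, [4 :: PRIM2(mul)])]⟩
t=17: ⟨S=[12]; E={q↦18}; C=∅; D=[(∅, ∅, [4 :: PRIM2(mul)])]⟩
t=18: ⟨S=[12]; E=∅; C=[4 :: PRIM2(mul)]; D=∅⟩
t=19: ⟨S=[4 :: 12]; E=∅; C=[PRIM2(mul)]; D=∅⟩
t=20: ⟨S=[48]; E=∅; C=∅; D=∅⟩
→ final value 48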